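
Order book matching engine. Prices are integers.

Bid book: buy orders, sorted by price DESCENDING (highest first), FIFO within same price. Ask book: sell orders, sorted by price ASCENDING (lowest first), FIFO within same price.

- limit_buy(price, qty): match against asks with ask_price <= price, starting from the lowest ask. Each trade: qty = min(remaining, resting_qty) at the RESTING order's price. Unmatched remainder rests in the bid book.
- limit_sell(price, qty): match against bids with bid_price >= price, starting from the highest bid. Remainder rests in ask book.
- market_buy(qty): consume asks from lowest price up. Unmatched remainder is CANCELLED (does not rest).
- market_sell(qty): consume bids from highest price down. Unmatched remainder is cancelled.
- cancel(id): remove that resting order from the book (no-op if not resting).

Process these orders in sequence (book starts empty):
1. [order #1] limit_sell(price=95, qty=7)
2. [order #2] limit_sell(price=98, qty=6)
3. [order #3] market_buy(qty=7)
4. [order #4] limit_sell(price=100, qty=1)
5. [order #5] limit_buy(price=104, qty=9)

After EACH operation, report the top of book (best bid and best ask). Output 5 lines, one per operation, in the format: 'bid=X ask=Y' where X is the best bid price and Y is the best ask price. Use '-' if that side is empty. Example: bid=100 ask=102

Answer: bid=- ask=95
bid=- ask=95
bid=- ask=98
bid=- ask=98
bid=104 ask=-

Derivation:
After op 1 [order #1] limit_sell(price=95, qty=7): fills=none; bids=[-] asks=[#1:7@95]
After op 2 [order #2] limit_sell(price=98, qty=6): fills=none; bids=[-] asks=[#1:7@95 #2:6@98]
After op 3 [order #3] market_buy(qty=7): fills=#3x#1:7@95; bids=[-] asks=[#2:6@98]
After op 4 [order #4] limit_sell(price=100, qty=1): fills=none; bids=[-] asks=[#2:6@98 #4:1@100]
After op 5 [order #5] limit_buy(price=104, qty=9): fills=#5x#2:6@98 #5x#4:1@100; bids=[#5:2@104] asks=[-]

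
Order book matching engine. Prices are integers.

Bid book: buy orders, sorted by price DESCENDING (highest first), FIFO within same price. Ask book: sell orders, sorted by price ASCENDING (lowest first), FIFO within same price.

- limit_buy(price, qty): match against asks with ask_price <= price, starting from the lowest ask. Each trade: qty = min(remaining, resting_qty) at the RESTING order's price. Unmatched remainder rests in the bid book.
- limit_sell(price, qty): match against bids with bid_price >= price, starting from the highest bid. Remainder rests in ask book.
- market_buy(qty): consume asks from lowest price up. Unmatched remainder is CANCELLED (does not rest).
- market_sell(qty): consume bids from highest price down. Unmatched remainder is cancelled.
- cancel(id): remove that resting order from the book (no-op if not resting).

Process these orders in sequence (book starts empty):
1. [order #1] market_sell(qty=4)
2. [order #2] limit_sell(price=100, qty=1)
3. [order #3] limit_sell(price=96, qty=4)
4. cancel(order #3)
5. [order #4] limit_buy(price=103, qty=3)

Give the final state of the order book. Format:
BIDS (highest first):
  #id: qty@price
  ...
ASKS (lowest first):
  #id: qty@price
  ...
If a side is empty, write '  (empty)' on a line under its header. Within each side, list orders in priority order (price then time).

After op 1 [order #1] market_sell(qty=4): fills=none; bids=[-] asks=[-]
After op 2 [order #2] limit_sell(price=100, qty=1): fills=none; bids=[-] asks=[#2:1@100]
After op 3 [order #3] limit_sell(price=96, qty=4): fills=none; bids=[-] asks=[#3:4@96 #2:1@100]
After op 4 cancel(order #3): fills=none; bids=[-] asks=[#2:1@100]
After op 5 [order #4] limit_buy(price=103, qty=3): fills=#4x#2:1@100; bids=[#4:2@103] asks=[-]

Answer: BIDS (highest first):
  #4: 2@103
ASKS (lowest first):
  (empty)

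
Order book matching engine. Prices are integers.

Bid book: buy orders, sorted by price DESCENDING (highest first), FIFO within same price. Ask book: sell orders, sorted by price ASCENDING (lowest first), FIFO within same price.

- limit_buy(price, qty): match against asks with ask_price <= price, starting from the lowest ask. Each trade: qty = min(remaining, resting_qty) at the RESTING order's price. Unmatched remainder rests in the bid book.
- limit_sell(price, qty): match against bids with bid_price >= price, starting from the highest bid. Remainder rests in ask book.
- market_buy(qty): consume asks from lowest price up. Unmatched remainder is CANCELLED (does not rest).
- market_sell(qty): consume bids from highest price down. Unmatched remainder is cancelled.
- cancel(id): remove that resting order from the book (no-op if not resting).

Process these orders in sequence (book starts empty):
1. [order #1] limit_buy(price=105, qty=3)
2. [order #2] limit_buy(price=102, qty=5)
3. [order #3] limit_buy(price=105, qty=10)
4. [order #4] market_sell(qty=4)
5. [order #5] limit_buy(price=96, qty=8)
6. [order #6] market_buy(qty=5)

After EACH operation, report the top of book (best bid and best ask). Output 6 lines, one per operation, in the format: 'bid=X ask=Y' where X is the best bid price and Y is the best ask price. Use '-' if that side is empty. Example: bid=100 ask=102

After op 1 [order #1] limit_buy(price=105, qty=3): fills=none; bids=[#1:3@105] asks=[-]
After op 2 [order #2] limit_buy(price=102, qty=5): fills=none; bids=[#1:3@105 #2:5@102] asks=[-]
After op 3 [order #3] limit_buy(price=105, qty=10): fills=none; bids=[#1:3@105 #3:10@105 #2:5@102] asks=[-]
After op 4 [order #4] market_sell(qty=4): fills=#1x#4:3@105 #3x#4:1@105; bids=[#3:9@105 #2:5@102] asks=[-]
After op 5 [order #5] limit_buy(price=96, qty=8): fills=none; bids=[#3:9@105 #2:5@102 #5:8@96] asks=[-]
After op 6 [order #6] market_buy(qty=5): fills=none; bids=[#3:9@105 #2:5@102 #5:8@96] asks=[-]

Answer: bid=105 ask=-
bid=105 ask=-
bid=105 ask=-
bid=105 ask=-
bid=105 ask=-
bid=105 ask=-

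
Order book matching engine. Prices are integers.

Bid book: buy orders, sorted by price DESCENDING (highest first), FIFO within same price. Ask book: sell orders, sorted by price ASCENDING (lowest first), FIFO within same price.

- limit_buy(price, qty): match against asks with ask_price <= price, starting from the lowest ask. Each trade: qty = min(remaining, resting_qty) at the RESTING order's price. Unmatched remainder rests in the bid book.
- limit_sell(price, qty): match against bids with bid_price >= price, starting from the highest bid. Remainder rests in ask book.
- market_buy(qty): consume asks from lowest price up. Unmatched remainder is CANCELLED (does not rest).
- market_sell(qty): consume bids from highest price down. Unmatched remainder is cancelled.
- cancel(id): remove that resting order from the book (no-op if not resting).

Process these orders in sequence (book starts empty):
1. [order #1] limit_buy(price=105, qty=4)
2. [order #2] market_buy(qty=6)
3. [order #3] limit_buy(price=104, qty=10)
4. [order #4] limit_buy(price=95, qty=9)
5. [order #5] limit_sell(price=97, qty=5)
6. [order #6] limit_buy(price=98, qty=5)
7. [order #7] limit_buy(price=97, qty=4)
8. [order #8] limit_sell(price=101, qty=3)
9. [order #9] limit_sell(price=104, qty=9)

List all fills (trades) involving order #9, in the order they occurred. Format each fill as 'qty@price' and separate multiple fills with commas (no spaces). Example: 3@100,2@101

Answer: 6@104

Derivation:
After op 1 [order #1] limit_buy(price=105, qty=4): fills=none; bids=[#1:4@105] asks=[-]
After op 2 [order #2] market_buy(qty=6): fills=none; bids=[#1:4@105] asks=[-]
After op 3 [order #3] limit_buy(price=104, qty=10): fills=none; bids=[#1:4@105 #3:10@104] asks=[-]
After op 4 [order #4] limit_buy(price=95, qty=9): fills=none; bids=[#1:4@105 #3:10@104 #4:9@95] asks=[-]
After op 5 [order #5] limit_sell(price=97, qty=5): fills=#1x#5:4@105 #3x#5:1@104; bids=[#3:9@104 #4:9@95] asks=[-]
After op 6 [order #6] limit_buy(price=98, qty=5): fills=none; bids=[#3:9@104 #6:5@98 #4:9@95] asks=[-]
After op 7 [order #7] limit_buy(price=97, qty=4): fills=none; bids=[#3:9@104 #6:5@98 #7:4@97 #4:9@95] asks=[-]
After op 8 [order #8] limit_sell(price=101, qty=3): fills=#3x#8:3@104; bids=[#3:6@104 #6:5@98 #7:4@97 #4:9@95] asks=[-]
After op 9 [order #9] limit_sell(price=104, qty=9): fills=#3x#9:6@104; bids=[#6:5@98 #7:4@97 #4:9@95] asks=[#9:3@104]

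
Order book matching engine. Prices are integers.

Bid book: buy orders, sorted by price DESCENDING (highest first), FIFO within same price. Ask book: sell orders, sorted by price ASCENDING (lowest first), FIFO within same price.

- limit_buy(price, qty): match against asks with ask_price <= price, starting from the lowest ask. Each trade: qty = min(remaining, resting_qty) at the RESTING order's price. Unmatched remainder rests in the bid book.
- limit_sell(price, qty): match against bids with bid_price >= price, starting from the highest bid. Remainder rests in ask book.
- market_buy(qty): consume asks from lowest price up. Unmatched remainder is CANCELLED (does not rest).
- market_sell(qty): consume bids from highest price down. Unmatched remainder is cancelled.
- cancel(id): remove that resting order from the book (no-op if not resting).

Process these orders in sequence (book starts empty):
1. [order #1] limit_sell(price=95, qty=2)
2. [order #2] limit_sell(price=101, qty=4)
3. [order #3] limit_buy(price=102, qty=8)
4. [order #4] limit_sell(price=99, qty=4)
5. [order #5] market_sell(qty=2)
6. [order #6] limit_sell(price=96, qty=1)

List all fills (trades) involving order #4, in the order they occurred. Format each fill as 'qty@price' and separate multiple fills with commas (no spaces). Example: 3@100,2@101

After op 1 [order #1] limit_sell(price=95, qty=2): fills=none; bids=[-] asks=[#1:2@95]
After op 2 [order #2] limit_sell(price=101, qty=4): fills=none; bids=[-] asks=[#1:2@95 #2:4@101]
After op 3 [order #3] limit_buy(price=102, qty=8): fills=#3x#1:2@95 #3x#2:4@101; bids=[#3:2@102] asks=[-]
After op 4 [order #4] limit_sell(price=99, qty=4): fills=#3x#4:2@102; bids=[-] asks=[#4:2@99]
After op 5 [order #5] market_sell(qty=2): fills=none; bids=[-] asks=[#4:2@99]
After op 6 [order #6] limit_sell(price=96, qty=1): fills=none; bids=[-] asks=[#6:1@96 #4:2@99]

Answer: 2@102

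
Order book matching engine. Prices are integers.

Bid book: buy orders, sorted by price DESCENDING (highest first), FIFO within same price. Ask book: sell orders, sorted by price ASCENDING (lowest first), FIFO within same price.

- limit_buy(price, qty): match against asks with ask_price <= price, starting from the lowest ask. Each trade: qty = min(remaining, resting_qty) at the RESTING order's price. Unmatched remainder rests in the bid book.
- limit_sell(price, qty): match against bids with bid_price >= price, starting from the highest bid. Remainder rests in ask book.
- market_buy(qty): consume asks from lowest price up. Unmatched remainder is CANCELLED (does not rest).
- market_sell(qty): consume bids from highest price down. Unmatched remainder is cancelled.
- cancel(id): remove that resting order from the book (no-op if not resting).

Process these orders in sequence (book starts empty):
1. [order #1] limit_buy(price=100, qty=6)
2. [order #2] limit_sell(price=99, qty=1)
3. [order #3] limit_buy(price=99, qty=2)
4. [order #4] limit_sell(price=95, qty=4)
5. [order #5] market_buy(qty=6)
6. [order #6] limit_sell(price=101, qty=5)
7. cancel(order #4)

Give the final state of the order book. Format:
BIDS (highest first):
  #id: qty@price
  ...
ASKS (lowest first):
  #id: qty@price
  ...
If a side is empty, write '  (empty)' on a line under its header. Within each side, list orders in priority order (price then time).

After op 1 [order #1] limit_buy(price=100, qty=6): fills=none; bids=[#1:6@100] asks=[-]
After op 2 [order #2] limit_sell(price=99, qty=1): fills=#1x#2:1@100; bids=[#1:5@100] asks=[-]
After op 3 [order #3] limit_buy(price=99, qty=2): fills=none; bids=[#1:5@100 #3:2@99] asks=[-]
After op 4 [order #4] limit_sell(price=95, qty=4): fills=#1x#4:4@100; bids=[#1:1@100 #3:2@99] asks=[-]
After op 5 [order #5] market_buy(qty=6): fills=none; bids=[#1:1@100 #3:2@99] asks=[-]
After op 6 [order #6] limit_sell(price=101, qty=5): fills=none; bids=[#1:1@100 #3:2@99] asks=[#6:5@101]
After op 7 cancel(order #4): fills=none; bids=[#1:1@100 #3:2@99] asks=[#6:5@101]

Answer: BIDS (highest first):
  #1: 1@100
  #3: 2@99
ASKS (lowest first):
  #6: 5@101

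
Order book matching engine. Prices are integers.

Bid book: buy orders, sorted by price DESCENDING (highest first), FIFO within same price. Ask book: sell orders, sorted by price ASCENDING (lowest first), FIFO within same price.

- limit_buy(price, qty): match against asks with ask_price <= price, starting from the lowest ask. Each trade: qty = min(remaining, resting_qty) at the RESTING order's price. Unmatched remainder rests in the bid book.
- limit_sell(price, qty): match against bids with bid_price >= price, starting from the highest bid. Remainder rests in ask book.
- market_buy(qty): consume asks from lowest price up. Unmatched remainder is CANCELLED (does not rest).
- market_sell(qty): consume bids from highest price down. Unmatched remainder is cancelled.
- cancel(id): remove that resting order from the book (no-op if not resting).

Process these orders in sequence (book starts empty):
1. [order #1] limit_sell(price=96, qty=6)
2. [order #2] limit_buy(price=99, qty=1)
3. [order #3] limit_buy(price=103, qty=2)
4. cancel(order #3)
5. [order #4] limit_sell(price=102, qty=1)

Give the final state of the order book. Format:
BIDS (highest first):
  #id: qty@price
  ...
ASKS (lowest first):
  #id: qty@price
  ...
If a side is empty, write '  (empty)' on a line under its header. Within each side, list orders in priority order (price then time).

After op 1 [order #1] limit_sell(price=96, qty=6): fills=none; bids=[-] asks=[#1:6@96]
After op 2 [order #2] limit_buy(price=99, qty=1): fills=#2x#1:1@96; bids=[-] asks=[#1:5@96]
After op 3 [order #3] limit_buy(price=103, qty=2): fills=#3x#1:2@96; bids=[-] asks=[#1:3@96]
After op 4 cancel(order #3): fills=none; bids=[-] asks=[#1:3@96]
After op 5 [order #4] limit_sell(price=102, qty=1): fills=none; bids=[-] asks=[#1:3@96 #4:1@102]

Answer: BIDS (highest first):
  (empty)
ASKS (lowest first):
  #1: 3@96
  #4: 1@102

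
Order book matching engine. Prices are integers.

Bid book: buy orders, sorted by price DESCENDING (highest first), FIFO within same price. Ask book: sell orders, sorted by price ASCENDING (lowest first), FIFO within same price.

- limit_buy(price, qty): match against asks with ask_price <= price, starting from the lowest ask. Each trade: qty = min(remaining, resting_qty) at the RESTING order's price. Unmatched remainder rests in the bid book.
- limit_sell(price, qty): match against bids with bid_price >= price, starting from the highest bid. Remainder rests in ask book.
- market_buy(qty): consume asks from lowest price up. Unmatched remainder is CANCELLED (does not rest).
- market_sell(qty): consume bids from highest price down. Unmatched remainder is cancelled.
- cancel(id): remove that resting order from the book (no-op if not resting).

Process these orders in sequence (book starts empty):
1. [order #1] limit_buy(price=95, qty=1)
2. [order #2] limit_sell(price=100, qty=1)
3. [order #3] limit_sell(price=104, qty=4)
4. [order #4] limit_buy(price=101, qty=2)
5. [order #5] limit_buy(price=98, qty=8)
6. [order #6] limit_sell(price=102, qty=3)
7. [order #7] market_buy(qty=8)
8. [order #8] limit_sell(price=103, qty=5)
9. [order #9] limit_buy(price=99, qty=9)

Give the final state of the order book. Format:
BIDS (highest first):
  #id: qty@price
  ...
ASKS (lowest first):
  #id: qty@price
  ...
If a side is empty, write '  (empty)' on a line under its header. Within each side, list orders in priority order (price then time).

After op 1 [order #1] limit_buy(price=95, qty=1): fills=none; bids=[#1:1@95] asks=[-]
After op 2 [order #2] limit_sell(price=100, qty=1): fills=none; bids=[#1:1@95] asks=[#2:1@100]
After op 3 [order #3] limit_sell(price=104, qty=4): fills=none; bids=[#1:1@95] asks=[#2:1@100 #3:4@104]
After op 4 [order #4] limit_buy(price=101, qty=2): fills=#4x#2:1@100; bids=[#4:1@101 #1:1@95] asks=[#3:4@104]
After op 5 [order #5] limit_buy(price=98, qty=8): fills=none; bids=[#4:1@101 #5:8@98 #1:1@95] asks=[#3:4@104]
After op 6 [order #6] limit_sell(price=102, qty=3): fills=none; bids=[#4:1@101 #5:8@98 #1:1@95] asks=[#6:3@102 #3:4@104]
After op 7 [order #7] market_buy(qty=8): fills=#7x#6:3@102 #7x#3:4@104; bids=[#4:1@101 #5:8@98 #1:1@95] asks=[-]
After op 8 [order #8] limit_sell(price=103, qty=5): fills=none; bids=[#4:1@101 #5:8@98 #1:1@95] asks=[#8:5@103]
After op 9 [order #9] limit_buy(price=99, qty=9): fills=none; bids=[#4:1@101 #9:9@99 #5:8@98 #1:1@95] asks=[#8:5@103]

Answer: BIDS (highest first):
  #4: 1@101
  #9: 9@99
  #5: 8@98
  #1: 1@95
ASKS (lowest first):
  #8: 5@103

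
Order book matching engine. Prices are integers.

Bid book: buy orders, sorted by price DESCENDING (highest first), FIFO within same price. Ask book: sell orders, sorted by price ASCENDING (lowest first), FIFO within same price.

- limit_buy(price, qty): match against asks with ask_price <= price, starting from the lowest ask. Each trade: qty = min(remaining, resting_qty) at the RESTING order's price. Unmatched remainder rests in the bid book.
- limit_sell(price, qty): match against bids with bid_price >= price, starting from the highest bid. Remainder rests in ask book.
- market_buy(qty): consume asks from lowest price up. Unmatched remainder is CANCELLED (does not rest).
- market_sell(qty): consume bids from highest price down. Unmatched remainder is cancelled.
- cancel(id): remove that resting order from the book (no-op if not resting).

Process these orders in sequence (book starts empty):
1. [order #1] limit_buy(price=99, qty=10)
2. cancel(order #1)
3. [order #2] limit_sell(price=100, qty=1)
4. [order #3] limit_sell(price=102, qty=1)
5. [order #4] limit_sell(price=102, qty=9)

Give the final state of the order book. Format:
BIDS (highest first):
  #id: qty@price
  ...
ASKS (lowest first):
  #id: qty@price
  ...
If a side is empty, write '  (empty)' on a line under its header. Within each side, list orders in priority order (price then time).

After op 1 [order #1] limit_buy(price=99, qty=10): fills=none; bids=[#1:10@99] asks=[-]
After op 2 cancel(order #1): fills=none; bids=[-] asks=[-]
After op 3 [order #2] limit_sell(price=100, qty=1): fills=none; bids=[-] asks=[#2:1@100]
After op 4 [order #3] limit_sell(price=102, qty=1): fills=none; bids=[-] asks=[#2:1@100 #3:1@102]
After op 5 [order #4] limit_sell(price=102, qty=9): fills=none; bids=[-] asks=[#2:1@100 #3:1@102 #4:9@102]

Answer: BIDS (highest first):
  (empty)
ASKS (lowest first):
  #2: 1@100
  #3: 1@102
  #4: 9@102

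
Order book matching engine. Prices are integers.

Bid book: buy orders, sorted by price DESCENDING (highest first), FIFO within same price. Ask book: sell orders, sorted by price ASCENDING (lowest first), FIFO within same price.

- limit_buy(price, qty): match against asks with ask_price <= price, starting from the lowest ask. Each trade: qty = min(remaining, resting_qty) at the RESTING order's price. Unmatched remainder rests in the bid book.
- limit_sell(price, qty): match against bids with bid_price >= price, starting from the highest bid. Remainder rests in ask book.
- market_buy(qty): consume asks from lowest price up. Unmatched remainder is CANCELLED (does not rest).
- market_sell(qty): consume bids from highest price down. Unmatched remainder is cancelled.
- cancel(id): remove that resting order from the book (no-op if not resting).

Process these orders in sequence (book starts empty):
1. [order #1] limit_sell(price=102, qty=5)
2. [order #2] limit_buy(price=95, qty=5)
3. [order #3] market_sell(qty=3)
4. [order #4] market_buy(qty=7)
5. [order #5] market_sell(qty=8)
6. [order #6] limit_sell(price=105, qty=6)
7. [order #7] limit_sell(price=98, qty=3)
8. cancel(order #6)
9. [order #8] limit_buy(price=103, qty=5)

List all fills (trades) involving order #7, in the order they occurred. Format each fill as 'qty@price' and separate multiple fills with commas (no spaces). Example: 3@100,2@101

Answer: 3@98

Derivation:
After op 1 [order #1] limit_sell(price=102, qty=5): fills=none; bids=[-] asks=[#1:5@102]
After op 2 [order #2] limit_buy(price=95, qty=5): fills=none; bids=[#2:5@95] asks=[#1:5@102]
After op 3 [order #3] market_sell(qty=3): fills=#2x#3:3@95; bids=[#2:2@95] asks=[#1:5@102]
After op 4 [order #4] market_buy(qty=7): fills=#4x#1:5@102; bids=[#2:2@95] asks=[-]
After op 5 [order #5] market_sell(qty=8): fills=#2x#5:2@95; bids=[-] asks=[-]
After op 6 [order #6] limit_sell(price=105, qty=6): fills=none; bids=[-] asks=[#6:6@105]
After op 7 [order #7] limit_sell(price=98, qty=3): fills=none; bids=[-] asks=[#7:3@98 #6:6@105]
After op 8 cancel(order #6): fills=none; bids=[-] asks=[#7:3@98]
After op 9 [order #8] limit_buy(price=103, qty=5): fills=#8x#7:3@98; bids=[#8:2@103] asks=[-]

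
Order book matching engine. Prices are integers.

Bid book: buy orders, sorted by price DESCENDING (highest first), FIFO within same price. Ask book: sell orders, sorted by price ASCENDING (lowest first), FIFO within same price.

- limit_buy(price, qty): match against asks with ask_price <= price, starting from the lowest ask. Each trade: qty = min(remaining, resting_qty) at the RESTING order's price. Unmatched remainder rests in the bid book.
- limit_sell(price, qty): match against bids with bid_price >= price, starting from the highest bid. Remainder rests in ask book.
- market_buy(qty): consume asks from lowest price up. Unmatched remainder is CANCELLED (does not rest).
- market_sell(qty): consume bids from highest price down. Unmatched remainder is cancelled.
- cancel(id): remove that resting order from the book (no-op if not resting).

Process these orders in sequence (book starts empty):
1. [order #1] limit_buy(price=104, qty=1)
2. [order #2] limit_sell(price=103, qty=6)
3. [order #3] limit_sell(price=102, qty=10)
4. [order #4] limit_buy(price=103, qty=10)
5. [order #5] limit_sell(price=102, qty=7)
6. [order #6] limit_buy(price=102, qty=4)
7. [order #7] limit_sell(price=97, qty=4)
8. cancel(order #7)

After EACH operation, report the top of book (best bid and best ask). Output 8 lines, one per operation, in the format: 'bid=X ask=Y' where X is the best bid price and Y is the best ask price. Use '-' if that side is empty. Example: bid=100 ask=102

After op 1 [order #1] limit_buy(price=104, qty=1): fills=none; bids=[#1:1@104] asks=[-]
After op 2 [order #2] limit_sell(price=103, qty=6): fills=#1x#2:1@104; bids=[-] asks=[#2:5@103]
After op 3 [order #3] limit_sell(price=102, qty=10): fills=none; bids=[-] asks=[#3:10@102 #2:5@103]
After op 4 [order #4] limit_buy(price=103, qty=10): fills=#4x#3:10@102; bids=[-] asks=[#2:5@103]
After op 5 [order #5] limit_sell(price=102, qty=7): fills=none; bids=[-] asks=[#5:7@102 #2:5@103]
After op 6 [order #6] limit_buy(price=102, qty=4): fills=#6x#5:4@102; bids=[-] asks=[#5:3@102 #2:5@103]
After op 7 [order #7] limit_sell(price=97, qty=4): fills=none; bids=[-] asks=[#7:4@97 #5:3@102 #2:5@103]
After op 8 cancel(order #7): fills=none; bids=[-] asks=[#5:3@102 #2:5@103]

Answer: bid=104 ask=-
bid=- ask=103
bid=- ask=102
bid=- ask=103
bid=- ask=102
bid=- ask=102
bid=- ask=97
bid=- ask=102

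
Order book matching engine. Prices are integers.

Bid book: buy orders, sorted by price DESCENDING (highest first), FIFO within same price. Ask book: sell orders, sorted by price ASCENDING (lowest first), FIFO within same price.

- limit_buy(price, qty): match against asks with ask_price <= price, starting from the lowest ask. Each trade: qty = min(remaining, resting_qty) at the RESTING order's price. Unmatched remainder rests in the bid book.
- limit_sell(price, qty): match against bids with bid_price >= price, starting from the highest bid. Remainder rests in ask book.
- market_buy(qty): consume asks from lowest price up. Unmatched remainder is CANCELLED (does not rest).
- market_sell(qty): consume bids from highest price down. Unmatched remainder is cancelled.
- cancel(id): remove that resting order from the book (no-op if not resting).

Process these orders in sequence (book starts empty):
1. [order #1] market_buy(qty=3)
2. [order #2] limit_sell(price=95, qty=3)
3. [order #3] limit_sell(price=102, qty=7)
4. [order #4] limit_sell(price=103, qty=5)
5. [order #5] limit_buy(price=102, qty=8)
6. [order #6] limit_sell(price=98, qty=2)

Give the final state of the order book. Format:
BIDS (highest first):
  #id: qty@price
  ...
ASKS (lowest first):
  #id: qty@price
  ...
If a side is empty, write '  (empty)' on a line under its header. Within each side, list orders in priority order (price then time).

Answer: BIDS (highest first):
  (empty)
ASKS (lowest first):
  #6: 2@98
  #3: 2@102
  #4: 5@103

Derivation:
After op 1 [order #1] market_buy(qty=3): fills=none; bids=[-] asks=[-]
After op 2 [order #2] limit_sell(price=95, qty=3): fills=none; bids=[-] asks=[#2:3@95]
After op 3 [order #3] limit_sell(price=102, qty=7): fills=none; bids=[-] asks=[#2:3@95 #3:7@102]
After op 4 [order #4] limit_sell(price=103, qty=5): fills=none; bids=[-] asks=[#2:3@95 #3:7@102 #4:5@103]
After op 5 [order #5] limit_buy(price=102, qty=8): fills=#5x#2:3@95 #5x#3:5@102; bids=[-] asks=[#3:2@102 #4:5@103]
After op 6 [order #6] limit_sell(price=98, qty=2): fills=none; bids=[-] asks=[#6:2@98 #3:2@102 #4:5@103]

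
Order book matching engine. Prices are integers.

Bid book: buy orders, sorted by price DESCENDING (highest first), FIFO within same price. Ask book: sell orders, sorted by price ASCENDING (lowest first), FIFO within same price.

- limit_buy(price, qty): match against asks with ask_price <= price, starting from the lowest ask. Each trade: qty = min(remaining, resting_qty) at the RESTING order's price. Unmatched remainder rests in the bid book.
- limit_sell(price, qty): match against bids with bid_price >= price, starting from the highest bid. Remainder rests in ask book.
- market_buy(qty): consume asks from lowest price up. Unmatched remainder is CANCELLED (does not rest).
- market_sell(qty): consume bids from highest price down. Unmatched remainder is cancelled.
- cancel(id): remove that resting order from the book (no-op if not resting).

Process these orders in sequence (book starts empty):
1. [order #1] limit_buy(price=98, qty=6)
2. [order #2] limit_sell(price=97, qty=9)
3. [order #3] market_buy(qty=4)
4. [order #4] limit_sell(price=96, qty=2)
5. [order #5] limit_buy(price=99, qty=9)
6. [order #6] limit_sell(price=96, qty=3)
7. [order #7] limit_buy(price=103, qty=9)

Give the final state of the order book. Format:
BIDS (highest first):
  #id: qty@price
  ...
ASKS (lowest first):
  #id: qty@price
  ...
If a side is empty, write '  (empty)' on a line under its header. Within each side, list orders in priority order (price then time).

Answer: BIDS (highest first):
  #7: 9@103
  #5: 4@99
ASKS (lowest first):
  (empty)

Derivation:
After op 1 [order #1] limit_buy(price=98, qty=6): fills=none; bids=[#1:6@98] asks=[-]
After op 2 [order #2] limit_sell(price=97, qty=9): fills=#1x#2:6@98; bids=[-] asks=[#2:3@97]
After op 3 [order #3] market_buy(qty=4): fills=#3x#2:3@97; bids=[-] asks=[-]
After op 4 [order #4] limit_sell(price=96, qty=2): fills=none; bids=[-] asks=[#4:2@96]
After op 5 [order #5] limit_buy(price=99, qty=9): fills=#5x#4:2@96; bids=[#5:7@99] asks=[-]
After op 6 [order #6] limit_sell(price=96, qty=3): fills=#5x#6:3@99; bids=[#5:4@99] asks=[-]
After op 7 [order #7] limit_buy(price=103, qty=9): fills=none; bids=[#7:9@103 #5:4@99] asks=[-]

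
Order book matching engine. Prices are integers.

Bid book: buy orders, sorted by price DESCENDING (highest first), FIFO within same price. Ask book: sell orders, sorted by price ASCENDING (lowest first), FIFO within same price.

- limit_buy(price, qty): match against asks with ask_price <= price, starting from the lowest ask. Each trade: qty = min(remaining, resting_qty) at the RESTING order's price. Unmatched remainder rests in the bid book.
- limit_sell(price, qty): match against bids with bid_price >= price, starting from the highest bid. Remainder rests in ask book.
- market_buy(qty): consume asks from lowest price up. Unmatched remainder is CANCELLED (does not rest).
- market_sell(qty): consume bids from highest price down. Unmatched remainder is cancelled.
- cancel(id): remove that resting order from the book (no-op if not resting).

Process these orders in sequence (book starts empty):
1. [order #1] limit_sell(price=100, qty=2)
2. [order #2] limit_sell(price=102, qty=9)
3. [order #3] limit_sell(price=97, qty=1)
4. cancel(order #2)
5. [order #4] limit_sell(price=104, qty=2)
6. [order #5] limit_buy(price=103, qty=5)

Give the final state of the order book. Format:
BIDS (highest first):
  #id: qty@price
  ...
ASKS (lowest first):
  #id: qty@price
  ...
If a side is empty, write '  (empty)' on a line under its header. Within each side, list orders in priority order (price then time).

After op 1 [order #1] limit_sell(price=100, qty=2): fills=none; bids=[-] asks=[#1:2@100]
After op 2 [order #2] limit_sell(price=102, qty=9): fills=none; bids=[-] asks=[#1:2@100 #2:9@102]
After op 3 [order #3] limit_sell(price=97, qty=1): fills=none; bids=[-] asks=[#3:1@97 #1:2@100 #2:9@102]
After op 4 cancel(order #2): fills=none; bids=[-] asks=[#3:1@97 #1:2@100]
After op 5 [order #4] limit_sell(price=104, qty=2): fills=none; bids=[-] asks=[#3:1@97 #1:2@100 #4:2@104]
After op 6 [order #5] limit_buy(price=103, qty=5): fills=#5x#3:1@97 #5x#1:2@100; bids=[#5:2@103] asks=[#4:2@104]

Answer: BIDS (highest first):
  #5: 2@103
ASKS (lowest first):
  #4: 2@104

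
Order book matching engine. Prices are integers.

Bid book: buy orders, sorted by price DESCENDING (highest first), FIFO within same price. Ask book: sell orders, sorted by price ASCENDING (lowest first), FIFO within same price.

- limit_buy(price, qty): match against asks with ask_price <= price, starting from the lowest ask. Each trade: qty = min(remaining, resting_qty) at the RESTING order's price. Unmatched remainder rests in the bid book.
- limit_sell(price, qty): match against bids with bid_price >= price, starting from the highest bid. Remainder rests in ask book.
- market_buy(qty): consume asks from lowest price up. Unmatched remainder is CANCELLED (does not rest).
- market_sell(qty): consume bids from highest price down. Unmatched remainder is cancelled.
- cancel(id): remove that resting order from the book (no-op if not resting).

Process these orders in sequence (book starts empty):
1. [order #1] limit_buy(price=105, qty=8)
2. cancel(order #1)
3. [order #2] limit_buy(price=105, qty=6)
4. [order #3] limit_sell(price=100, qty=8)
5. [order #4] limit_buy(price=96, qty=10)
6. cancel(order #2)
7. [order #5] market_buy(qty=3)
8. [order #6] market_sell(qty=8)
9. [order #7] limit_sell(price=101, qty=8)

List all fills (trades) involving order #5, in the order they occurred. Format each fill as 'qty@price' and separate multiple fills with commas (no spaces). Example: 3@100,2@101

Answer: 2@100

Derivation:
After op 1 [order #1] limit_buy(price=105, qty=8): fills=none; bids=[#1:8@105] asks=[-]
After op 2 cancel(order #1): fills=none; bids=[-] asks=[-]
After op 3 [order #2] limit_buy(price=105, qty=6): fills=none; bids=[#2:6@105] asks=[-]
After op 4 [order #3] limit_sell(price=100, qty=8): fills=#2x#3:6@105; bids=[-] asks=[#3:2@100]
After op 5 [order #4] limit_buy(price=96, qty=10): fills=none; bids=[#4:10@96] asks=[#3:2@100]
After op 6 cancel(order #2): fills=none; bids=[#4:10@96] asks=[#3:2@100]
After op 7 [order #5] market_buy(qty=3): fills=#5x#3:2@100; bids=[#4:10@96] asks=[-]
After op 8 [order #6] market_sell(qty=8): fills=#4x#6:8@96; bids=[#4:2@96] asks=[-]
After op 9 [order #7] limit_sell(price=101, qty=8): fills=none; bids=[#4:2@96] asks=[#7:8@101]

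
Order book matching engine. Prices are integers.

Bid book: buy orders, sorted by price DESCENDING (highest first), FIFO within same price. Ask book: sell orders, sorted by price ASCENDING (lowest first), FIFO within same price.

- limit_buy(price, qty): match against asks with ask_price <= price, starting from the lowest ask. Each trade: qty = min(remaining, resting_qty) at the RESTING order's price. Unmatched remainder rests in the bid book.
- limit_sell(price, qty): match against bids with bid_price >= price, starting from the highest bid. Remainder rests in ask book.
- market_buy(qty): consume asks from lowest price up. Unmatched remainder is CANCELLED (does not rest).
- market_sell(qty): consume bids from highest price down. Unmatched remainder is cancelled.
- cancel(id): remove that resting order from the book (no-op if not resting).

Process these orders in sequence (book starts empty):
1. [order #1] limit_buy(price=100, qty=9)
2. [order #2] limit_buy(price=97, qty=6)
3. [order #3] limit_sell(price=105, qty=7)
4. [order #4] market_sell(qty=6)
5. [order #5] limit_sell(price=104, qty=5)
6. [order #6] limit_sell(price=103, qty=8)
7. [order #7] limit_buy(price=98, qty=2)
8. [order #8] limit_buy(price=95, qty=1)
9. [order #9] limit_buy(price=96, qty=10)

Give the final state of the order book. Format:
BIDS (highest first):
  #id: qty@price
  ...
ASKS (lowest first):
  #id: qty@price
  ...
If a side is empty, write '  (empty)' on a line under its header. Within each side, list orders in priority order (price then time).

Answer: BIDS (highest first):
  #1: 3@100
  #7: 2@98
  #2: 6@97
  #9: 10@96
  #8: 1@95
ASKS (lowest first):
  #6: 8@103
  #5: 5@104
  #3: 7@105

Derivation:
After op 1 [order #1] limit_buy(price=100, qty=9): fills=none; bids=[#1:9@100] asks=[-]
After op 2 [order #2] limit_buy(price=97, qty=6): fills=none; bids=[#1:9@100 #2:6@97] asks=[-]
After op 3 [order #3] limit_sell(price=105, qty=7): fills=none; bids=[#1:9@100 #2:6@97] asks=[#3:7@105]
After op 4 [order #4] market_sell(qty=6): fills=#1x#4:6@100; bids=[#1:3@100 #2:6@97] asks=[#3:7@105]
After op 5 [order #5] limit_sell(price=104, qty=5): fills=none; bids=[#1:3@100 #2:6@97] asks=[#5:5@104 #3:7@105]
After op 6 [order #6] limit_sell(price=103, qty=8): fills=none; bids=[#1:3@100 #2:6@97] asks=[#6:8@103 #5:5@104 #3:7@105]
After op 7 [order #7] limit_buy(price=98, qty=2): fills=none; bids=[#1:3@100 #7:2@98 #2:6@97] asks=[#6:8@103 #5:5@104 #3:7@105]
After op 8 [order #8] limit_buy(price=95, qty=1): fills=none; bids=[#1:3@100 #7:2@98 #2:6@97 #8:1@95] asks=[#6:8@103 #5:5@104 #3:7@105]
After op 9 [order #9] limit_buy(price=96, qty=10): fills=none; bids=[#1:3@100 #7:2@98 #2:6@97 #9:10@96 #8:1@95] asks=[#6:8@103 #5:5@104 #3:7@105]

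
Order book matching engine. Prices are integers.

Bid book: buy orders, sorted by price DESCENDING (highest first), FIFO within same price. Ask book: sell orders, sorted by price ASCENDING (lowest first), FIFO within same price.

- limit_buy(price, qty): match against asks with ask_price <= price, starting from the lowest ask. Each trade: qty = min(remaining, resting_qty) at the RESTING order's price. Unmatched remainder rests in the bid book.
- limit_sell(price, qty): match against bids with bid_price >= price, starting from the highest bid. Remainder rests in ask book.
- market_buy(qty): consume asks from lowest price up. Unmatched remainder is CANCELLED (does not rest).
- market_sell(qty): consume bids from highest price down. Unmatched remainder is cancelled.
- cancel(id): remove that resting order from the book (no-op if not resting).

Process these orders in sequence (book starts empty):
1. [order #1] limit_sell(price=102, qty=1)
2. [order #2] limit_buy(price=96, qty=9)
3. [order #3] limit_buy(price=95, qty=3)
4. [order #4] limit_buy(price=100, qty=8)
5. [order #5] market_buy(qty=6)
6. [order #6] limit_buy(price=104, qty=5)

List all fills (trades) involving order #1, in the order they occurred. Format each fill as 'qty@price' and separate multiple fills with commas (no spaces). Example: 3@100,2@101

Answer: 1@102

Derivation:
After op 1 [order #1] limit_sell(price=102, qty=1): fills=none; bids=[-] asks=[#1:1@102]
After op 2 [order #2] limit_buy(price=96, qty=9): fills=none; bids=[#2:9@96] asks=[#1:1@102]
After op 3 [order #3] limit_buy(price=95, qty=3): fills=none; bids=[#2:9@96 #3:3@95] asks=[#1:1@102]
After op 4 [order #4] limit_buy(price=100, qty=8): fills=none; bids=[#4:8@100 #2:9@96 #3:3@95] asks=[#1:1@102]
After op 5 [order #5] market_buy(qty=6): fills=#5x#1:1@102; bids=[#4:8@100 #2:9@96 #3:3@95] asks=[-]
After op 6 [order #6] limit_buy(price=104, qty=5): fills=none; bids=[#6:5@104 #4:8@100 #2:9@96 #3:3@95] asks=[-]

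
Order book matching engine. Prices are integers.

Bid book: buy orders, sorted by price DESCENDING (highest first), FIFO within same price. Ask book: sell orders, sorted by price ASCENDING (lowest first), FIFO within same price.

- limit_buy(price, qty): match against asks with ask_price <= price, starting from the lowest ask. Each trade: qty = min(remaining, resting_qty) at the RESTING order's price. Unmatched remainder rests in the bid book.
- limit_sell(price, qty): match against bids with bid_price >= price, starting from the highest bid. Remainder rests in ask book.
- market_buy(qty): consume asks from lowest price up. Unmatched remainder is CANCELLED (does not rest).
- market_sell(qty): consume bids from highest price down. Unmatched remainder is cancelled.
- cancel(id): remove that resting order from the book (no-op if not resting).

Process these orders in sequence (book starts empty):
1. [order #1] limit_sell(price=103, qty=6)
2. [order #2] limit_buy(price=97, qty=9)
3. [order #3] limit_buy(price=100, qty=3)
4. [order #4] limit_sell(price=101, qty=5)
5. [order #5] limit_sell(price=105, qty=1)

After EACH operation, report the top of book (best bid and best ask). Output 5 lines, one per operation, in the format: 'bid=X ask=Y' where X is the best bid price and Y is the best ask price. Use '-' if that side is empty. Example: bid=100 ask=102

Answer: bid=- ask=103
bid=97 ask=103
bid=100 ask=103
bid=100 ask=101
bid=100 ask=101

Derivation:
After op 1 [order #1] limit_sell(price=103, qty=6): fills=none; bids=[-] asks=[#1:6@103]
After op 2 [order #2] limit_buy(price=97, qty=9): fills=none; bids=[#2:9@97] asks=[#1:6@103]
After op 3 [order #3] limit_buy(price=100, qty=3): fills=none; bids=[#3:3@100 #2:9@97] asks=[#1:6@103]
After op 4 [order #4] limit_sell(price=101, qty=5): fills=none; bids=[#3:3@100 #2:9@97] asks=[#4:5@101 #1:6@103]
After op 5 [order #5] limit_sell(price=105, qty=1): fills=none; bids=[#3:3@100 #2:9@97] asks=[#4:5@101 #1:6@103 #5:1@105]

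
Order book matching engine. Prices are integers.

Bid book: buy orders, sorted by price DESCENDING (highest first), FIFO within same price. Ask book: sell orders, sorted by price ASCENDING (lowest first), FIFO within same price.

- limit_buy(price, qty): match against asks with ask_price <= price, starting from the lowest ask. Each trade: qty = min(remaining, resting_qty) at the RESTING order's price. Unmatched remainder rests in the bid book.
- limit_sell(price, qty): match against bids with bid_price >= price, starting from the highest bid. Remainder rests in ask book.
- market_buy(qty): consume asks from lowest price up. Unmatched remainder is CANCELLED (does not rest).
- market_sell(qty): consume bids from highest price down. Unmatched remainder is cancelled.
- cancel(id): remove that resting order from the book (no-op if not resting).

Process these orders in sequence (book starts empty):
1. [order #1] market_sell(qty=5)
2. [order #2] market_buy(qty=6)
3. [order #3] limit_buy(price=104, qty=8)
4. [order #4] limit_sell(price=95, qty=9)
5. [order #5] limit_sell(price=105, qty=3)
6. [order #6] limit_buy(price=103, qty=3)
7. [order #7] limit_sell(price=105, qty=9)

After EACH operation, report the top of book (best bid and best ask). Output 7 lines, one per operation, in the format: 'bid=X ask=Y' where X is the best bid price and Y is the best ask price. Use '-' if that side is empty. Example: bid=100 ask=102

Answer: bid=- ask=-
bid=- ask=-
bid=104 ask=-
bid=- ask=95
bid=- ask=95
bid=103 ask=105
bid=103 ask=105

Derivation:
After op 1 [order #1] market_sell(qty=5): fills=none; bids=[-] asks=[-]
After op 2 [order #2] market_buy(qty=6): fills=none; bids=[-] asks=[-]
After op 3 [order #3] limit_buy(price=104, qty=8): fills=none; bids=[#3:8@104] asks=[-]
After op 4 [order #4] limit_sell(price=95, qty=9): fills=#3x#4:8@104; bids=[-] asks=[#4:1@95]
After op 5 [order #5] limit_sell(price=105, qty=3): fills=none; bids=[-] asks=[#4:1@95 #5:3@105]
After op 6 [order #6] limit_buy(price=103, qty=3): fills=#6x#4:1@95; bids=[#6:2@103] asks=[#5:3@105]
After op 7 [order #7] limit_sell(price=105, qty=9): fills=none; bids=[#6:2@103] asks=[#5:3@105 #7:9@105]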